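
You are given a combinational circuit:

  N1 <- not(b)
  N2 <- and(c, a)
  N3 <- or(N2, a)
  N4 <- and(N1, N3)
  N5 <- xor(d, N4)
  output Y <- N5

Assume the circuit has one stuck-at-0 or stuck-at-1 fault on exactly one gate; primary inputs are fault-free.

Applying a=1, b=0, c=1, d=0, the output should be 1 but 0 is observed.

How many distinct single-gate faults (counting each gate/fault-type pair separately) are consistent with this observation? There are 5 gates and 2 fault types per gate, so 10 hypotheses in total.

4

Fault-free: N1=1, N2=1, N3=1, N4=1, N5=1 → 1. Observed 0.
  N1 stuck-at-0: output 0 ✓
  N1 stuck-at-1: output 1 ✗
  N2 stuck-at-0: output 1 ✗
  N2 stuck-at-1: output 1 ✗
  N3 stuck-at-0: output 0 ✓
  N3 stuck-at-1: output 1 ✗
  N4 stuck-at-0: output 0 ✓
  N4 stuck-at-1: output 1 ✗
  N5 stuck-at-0: output 0 ✓
  N5 stuck-at-1: output 1 ✗
Consistent faults: {N1 stuck-at-0, N3 stuck-at-0, N4 stuck-at-0, N5 stuck-at-0} — 4 in all.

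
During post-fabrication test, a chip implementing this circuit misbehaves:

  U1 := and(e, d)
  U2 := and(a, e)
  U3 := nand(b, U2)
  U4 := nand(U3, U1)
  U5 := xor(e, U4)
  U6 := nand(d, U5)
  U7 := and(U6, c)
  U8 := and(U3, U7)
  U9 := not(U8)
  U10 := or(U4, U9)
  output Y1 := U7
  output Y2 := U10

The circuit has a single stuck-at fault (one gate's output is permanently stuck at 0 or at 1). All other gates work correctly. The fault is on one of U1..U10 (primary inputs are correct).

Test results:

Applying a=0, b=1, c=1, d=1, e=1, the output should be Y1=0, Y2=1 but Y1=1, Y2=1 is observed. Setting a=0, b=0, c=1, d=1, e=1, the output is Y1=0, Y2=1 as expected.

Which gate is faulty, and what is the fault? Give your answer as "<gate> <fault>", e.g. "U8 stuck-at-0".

U2 stuck-at-1

Fault-free values for test 1 (a=0, b=1, c=1, d=1, e=1): U1=1, U2=0, U3=1, U4=0, U5=1, U6=0, U7=0, U8=0, U9=1, U10=1, giving Y1=0, Y2=1. Observed Y1=1, Y2=1.
Test 1: faults giving observed Y1=1, Y2=1 are {U1 stuck-at-0, U2 stuck-at-1, U3 stuck-at-0, U4 stuck-at-1}.
Test 2 (a=0, b=0, c=1, d=1, e=1): fault-free U1=1, U2=0, U3=1, U4=0, U5=1, U6=0, U7=0, U8=0, U9=1, U10=1 → Y1=0, Y2=1; observed Y1=0, Y2=1. Eliminates U1 stuck-at-0, U3 stuck-at-0, U4 stuck-at-1.
Only U2 stuck-at-1 is consistent with every test.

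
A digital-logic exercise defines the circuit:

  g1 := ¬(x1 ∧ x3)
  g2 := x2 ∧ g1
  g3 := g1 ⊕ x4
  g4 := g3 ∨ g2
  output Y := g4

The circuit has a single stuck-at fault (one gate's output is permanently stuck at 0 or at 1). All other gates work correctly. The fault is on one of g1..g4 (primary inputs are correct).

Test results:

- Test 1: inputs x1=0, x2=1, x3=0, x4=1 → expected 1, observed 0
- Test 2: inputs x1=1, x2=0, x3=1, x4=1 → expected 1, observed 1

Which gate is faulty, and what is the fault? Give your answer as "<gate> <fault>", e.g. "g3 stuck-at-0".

Fault-free values for test 1 (x1=0, x2=1, x3=0, x4=1): g1=1, g2=1, g3=0, g4=1, giving Y=1. Observed 0.
Test 1: faults giving observed 0 are {g2 stuck-at-0, g4 stuck-at-0}.
Test 2 (x1=1, x2=0, x3=1, x4=1): fault-free g1=0, g2=0, g3=1, g4=1 → 1; observed 1. Eliminates g4 stuck-at-0.
Only g2 stuck-at-0 is consistent with every test.

g2 stuck-at-0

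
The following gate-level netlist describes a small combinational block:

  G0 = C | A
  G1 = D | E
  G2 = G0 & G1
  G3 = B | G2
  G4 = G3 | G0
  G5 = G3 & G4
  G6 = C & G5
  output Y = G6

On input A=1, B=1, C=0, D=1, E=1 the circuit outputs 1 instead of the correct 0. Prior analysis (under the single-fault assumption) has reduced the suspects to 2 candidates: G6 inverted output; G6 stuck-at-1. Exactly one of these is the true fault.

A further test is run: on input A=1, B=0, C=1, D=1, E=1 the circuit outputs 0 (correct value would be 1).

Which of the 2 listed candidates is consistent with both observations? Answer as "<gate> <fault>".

Evaluate each candidate on input A=1, B=0, C=1, D=1, E=1:
  G6 inverted output: G0=1, G1=1, G2=1, G3=1, G4=1, G5=1, G6=0 [inverted output] → 0 — matches
  G6 stuck-at-1: G0=1, G1=1, G2=1, G3=1, G4=1, G5=1, G6=1 [stuck-at-1] → 1 — eliminated
Only G6 inverted output reproduces the observed 0.

G6 inverted output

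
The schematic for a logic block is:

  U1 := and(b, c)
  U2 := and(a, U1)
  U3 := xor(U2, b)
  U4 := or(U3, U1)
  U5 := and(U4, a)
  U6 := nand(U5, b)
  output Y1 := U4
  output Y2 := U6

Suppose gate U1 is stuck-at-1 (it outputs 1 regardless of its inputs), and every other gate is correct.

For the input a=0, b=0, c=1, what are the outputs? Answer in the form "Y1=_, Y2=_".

Propagate with U1 forced: U1=1 [stuck-at-1], U2=0, U3=0, U4=1, U5=0, U6=1.
So the outputs are Y1=1, Y2=1. (Without the fault they would be Y1=0, Y2=1.)

Y1=1, Y2=1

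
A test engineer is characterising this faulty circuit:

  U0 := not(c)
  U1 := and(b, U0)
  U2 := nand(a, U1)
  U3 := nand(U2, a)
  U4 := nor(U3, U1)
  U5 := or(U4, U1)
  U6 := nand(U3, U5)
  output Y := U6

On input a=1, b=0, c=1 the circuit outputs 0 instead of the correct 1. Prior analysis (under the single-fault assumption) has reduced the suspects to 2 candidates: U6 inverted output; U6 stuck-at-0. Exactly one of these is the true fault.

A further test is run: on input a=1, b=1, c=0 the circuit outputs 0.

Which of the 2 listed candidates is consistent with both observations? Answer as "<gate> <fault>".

U6 stuck-at-0

Evaluate each candidate on input a=1, b=1, c=0:
  U6 inverted output: U0=1, U1=1, U2=0, U3=1, U4=0, U5=1, U6=1 [inverted output] → 1 — eliminated
  U6 stuck-at-0: U0=1, U1=1, U2=0, U3=1, U4=0, U5=1, U6=0 [stuck-at-0] → 0 — matches
Only U6 stuck-at-0 reproduces the observed 0.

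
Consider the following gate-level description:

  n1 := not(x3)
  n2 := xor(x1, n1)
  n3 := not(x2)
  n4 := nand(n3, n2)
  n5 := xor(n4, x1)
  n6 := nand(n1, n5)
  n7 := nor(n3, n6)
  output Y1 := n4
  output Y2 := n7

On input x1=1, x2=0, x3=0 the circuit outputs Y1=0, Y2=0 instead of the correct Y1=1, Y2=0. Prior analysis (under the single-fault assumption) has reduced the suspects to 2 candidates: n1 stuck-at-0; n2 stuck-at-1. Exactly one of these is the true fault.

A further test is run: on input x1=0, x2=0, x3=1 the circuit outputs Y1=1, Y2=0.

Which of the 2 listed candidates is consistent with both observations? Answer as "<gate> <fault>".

Evaluate each candidate on input x1=0, x2=0, x3=1:
  n1 stuck-at-0: n1=0 [stuck-at-0], n2=0, n3=1, n4=1, n5=1, n6=1, n7=0 → Y1=1, Y2=0 — matches
  n2 stuck-at-1: n1=0, n2=1 [stuck-at-1], n3=1, n4=0, n5=0, n6=1, n7=0 → Y1=0, Y2=0 — eliminated
Only n1 stuck-at-0 reproduces the observed Y1=1, Y2=0.

n1 stuck-at-0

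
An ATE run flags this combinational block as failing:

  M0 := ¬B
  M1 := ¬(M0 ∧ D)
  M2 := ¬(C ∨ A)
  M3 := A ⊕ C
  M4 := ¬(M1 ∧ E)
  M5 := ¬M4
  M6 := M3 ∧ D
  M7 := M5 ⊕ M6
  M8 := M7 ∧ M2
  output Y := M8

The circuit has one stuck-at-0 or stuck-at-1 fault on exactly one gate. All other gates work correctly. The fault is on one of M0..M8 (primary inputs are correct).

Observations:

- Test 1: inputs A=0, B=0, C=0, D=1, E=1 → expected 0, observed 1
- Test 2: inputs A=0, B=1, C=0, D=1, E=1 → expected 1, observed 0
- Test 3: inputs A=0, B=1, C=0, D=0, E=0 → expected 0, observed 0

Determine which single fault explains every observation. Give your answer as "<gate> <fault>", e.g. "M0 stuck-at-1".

Fault-free values for test 1 (A=0, B=0, C=0, D=1, E=1): M0=1, M1=0, M2=1, M3=0, M4=1, M5=0, M6=0, M7=0, M8=0, giving Y=0. Observed 1.
Test 1: faults giving observed 1 are {M0 stuck-at-0, M1 stuck-at-1, M3 stuck-at-1, M4 stuck-at-0, M5 stuck-at-1, M6 stuck-at-1, M7 stuck-at-1, M8 stuck-at-1}.
Test 2 (A=0, B=1, C=0, D=1, E=1): fault-free M0=0, M1=1, M2=1, M3=0, M4=0, M5=1, M6=0, M7=1, M8=1 → 1; observed 0. Eliminates M0 stuck-at-0, M1 stuck-at-1, M4 stuck-at-0, M5 stuck-at-1, M7 stuck-at-1, M8 stuck-at-1.
Test 3 (A=0, B=1, C=0, D=0, E=0): fault-free M0=0, M1=1, M2=1, M3=0, M4=1, M5=0, M6=0, M7=0, M8=0 → 0; observed 0. Eliminates M6 stuck-at-1.
Only M3 stuck-at-1 is consistent with every test.

M3 stuck-at-1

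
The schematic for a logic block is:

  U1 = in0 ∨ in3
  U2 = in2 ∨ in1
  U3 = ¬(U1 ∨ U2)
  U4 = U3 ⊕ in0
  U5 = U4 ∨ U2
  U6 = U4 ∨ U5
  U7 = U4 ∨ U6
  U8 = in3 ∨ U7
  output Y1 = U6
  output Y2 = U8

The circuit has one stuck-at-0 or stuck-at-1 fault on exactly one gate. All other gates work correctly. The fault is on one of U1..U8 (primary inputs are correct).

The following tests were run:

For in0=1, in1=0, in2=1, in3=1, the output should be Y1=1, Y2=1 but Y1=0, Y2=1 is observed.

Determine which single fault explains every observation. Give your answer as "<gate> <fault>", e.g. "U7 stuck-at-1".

Fault-free values for test 1 (in0=1, in1=0, in2=1, in3=1): U1=1, U2=1, U3=0, U4=1, U5=1, U6=1, U7=1, U8=1, giving Y1=1, Y2=1. Observed Y1=0, Y2=1.
Test 1: faults giving observed Y1=0, Y2=1 are {U6 stuck-at-0}.
Only U6 stuck-at-0 is consistent with every test.

U6 stuck-at-0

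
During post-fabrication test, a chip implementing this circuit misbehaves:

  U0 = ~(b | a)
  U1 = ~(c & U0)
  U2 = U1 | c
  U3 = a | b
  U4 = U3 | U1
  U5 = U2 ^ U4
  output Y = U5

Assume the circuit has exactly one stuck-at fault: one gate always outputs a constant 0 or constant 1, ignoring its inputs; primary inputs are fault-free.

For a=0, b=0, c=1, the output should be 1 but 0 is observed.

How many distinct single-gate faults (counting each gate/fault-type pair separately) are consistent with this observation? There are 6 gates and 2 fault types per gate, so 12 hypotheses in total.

Fault-free: U0=1, U1=0, U2=1, U3=0, U4=0, U5=1 → 1. Observed 0.
  U0 stuck-at-0: output 0 ✓
  U0 stuck-at-1: output 1 ✗
  U1 stuck-at-0: output 1 ✗
  U1 stuck-at-1: output 0 ✓
  U2 stuck-at-0: output 0 ✓
  U2 stuck-at-1: output 1 ✗
  U3 stuck-at-0: output 1 ✗
  U3 stuck-at-1: output 0 ✓
  U4 stuck-at-0: output 1 ✗
  U4 stuck-at-1: output 0 ✓
  U5 stuck-at-0: output 0 ✓
  U5 stuck-at-1: output 1 ✗
Consistent faults: {U0 stuck-at-0, U1 stuck-at-1, U2 stuck-at-0, U3 stuck-at-1, U4 stuck-at-1, U5 stuck-at-0} — 6 in all.

6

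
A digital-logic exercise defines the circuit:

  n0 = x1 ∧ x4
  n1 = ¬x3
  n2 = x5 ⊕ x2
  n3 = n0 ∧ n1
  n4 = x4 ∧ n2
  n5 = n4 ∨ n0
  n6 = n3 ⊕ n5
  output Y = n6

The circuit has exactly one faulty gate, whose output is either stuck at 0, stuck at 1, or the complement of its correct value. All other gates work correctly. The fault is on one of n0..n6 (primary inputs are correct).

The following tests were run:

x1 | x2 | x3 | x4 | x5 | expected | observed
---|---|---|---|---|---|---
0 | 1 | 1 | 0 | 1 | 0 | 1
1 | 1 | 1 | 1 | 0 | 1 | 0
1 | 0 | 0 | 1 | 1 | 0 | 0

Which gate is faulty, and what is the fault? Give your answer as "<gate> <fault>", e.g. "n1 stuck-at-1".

Fault-free values for test 1 (x1=0, x2=1, x3=1, x4=0, x5=1): n0=0, n1=0, n2=0, n3=0, n4=0, n5=0, n6=0, giving Y=0. Observed 1.
Test 1: faults giving observed 1 are {n0 stuck-at-1, n0 inverted output, n3 stuck-at-1, n3 inverted output, n4 stuck-at-1, n4 inverted output, n5 stuck-at-1, n5 inverted output, n6 stuck-at-1, n6 inverted output}.
Test 2 (x1=1, x2=1, x3=1, x4=1, x5=0): fault-free n0=1, n1=0, n2=1, n3=0, n4=1, n5=1, n6=1 → 1; observed 0. Eliminates n0 stuck-at-1, n0 inverted output, n4 stuck-at-1, n4 inverted output, n5 stuck-at-1, n6 stuck-at-1.
Test 3 (x1=1, x2=0, x3=0, x4=1, x5=1): fault-free n0=1, n1=1, n2=1, n3=1, n4=1, n5=1, n6=0 → 0; observed 0. Eliminates n3 inverted output, n5 inverted output, n6 inverted output.
Only n3 stuck-at-1 is consistent with every test.

n3 stuck-at-1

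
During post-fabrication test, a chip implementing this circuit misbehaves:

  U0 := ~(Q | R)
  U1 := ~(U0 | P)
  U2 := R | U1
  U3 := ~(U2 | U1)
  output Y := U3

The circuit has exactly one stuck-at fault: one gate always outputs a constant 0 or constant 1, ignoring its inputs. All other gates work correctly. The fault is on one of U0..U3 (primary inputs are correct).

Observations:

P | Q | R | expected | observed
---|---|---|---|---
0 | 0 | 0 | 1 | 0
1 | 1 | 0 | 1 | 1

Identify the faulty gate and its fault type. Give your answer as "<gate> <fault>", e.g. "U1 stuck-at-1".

U0 stuck-at-0

Fault-free values for test 1 (P=0, Q=0, R=0): U0=1, U1=0, U2=0, U3=1, giving Y=1. Observed 0.
Test 1: faults giving observed 0 are {U0 stuck-at-0, U1 stuck-at-1, U2 stuck-at-1, U3 stuck-at-0}.
Test 2 (P=1, Q=1, R=0): fault-free U0=0, U1=0, U2=0, U3=1 → 1; observed 1. Eliminates U1 stuck-at-1, U2 stuck-at-1, U3 stuck-at-0.
Only U0 stuck-at-0 is consistent with every test.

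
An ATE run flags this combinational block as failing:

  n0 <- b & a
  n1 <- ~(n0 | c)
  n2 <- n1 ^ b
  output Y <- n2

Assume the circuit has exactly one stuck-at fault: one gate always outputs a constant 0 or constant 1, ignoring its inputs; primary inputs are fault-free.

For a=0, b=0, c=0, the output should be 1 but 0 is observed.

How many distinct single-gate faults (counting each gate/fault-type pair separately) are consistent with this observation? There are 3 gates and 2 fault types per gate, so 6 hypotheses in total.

3

Fault-free: n0=0, n1=1, n2=1 → 1. Observed 0.
  n0 stuck-at-0: output 1 ✗
  n0 stuck-at-1: output 0 ✓
  n1 stuck-at-0: output 0 ✓
  n1 stuck-at-1: output 1 ✗
  n2 stuck-at-0: output 0 ✓
  n2 stuck-at-1: output 1 ✗
Consistent faults: {n0 stuck-at-1, n1 stuck-at-0, n2 stuck-at-0} — 3 in all.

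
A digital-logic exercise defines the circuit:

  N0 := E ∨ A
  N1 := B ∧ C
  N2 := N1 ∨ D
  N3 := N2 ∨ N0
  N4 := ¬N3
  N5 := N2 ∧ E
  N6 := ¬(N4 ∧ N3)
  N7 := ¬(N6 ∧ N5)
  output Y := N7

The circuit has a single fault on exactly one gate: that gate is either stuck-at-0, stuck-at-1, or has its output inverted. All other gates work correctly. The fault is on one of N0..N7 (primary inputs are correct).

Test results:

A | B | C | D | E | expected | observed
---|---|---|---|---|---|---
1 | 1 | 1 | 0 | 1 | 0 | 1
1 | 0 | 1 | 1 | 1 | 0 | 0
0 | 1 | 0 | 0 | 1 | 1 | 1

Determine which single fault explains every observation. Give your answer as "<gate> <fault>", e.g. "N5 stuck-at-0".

N1 stuck-at-0

Fault-free values for test 1 (A=1, B=1, C=1, D=0, E=1): N0=1, N1=1, N2=1, N3=1, N4=0, N5=1, N6=1, N7=0, giving Y=0. Observed 1.
Test 1: faults giving observed 1 are {N1 stuck-at-0, N1 inverted output, N2 stuck-at-0, N2 inverted output, N4 stuck-at-1, N4 inverted output, N5 stuck-at-0, N5 inverted output, N6 stuck-at-0, N6 inverted output, N7 stuck-at-1, N7 inverted output}.
Test 2 (A=1, B=0, C=1, D=1, E=1): fault-free N0=1, N1=0, N2=1, N3=1, N4=0, N5=1, N6=1, N7=0 → 0; observed 0. Eliminates N2 stuck-at-0, N2 inverted output, N4 stuck-at-1, N4 inverted output, N5 stuck-at-0, N5 inverted output, N6 stuck-at-0, N6 inverted output, N7 stuck-at-1, N7 inverted output.
Test 3 (A=0, B=1, C=0, D=0, E=1): fault-free N0=1, N1=0, N2=0, N3=1, N4=0, N5=0, N6=1, N7=1 → 1; observed 1. Eliminates N1 inverted output.
Only N1 stuck-at-0 is consistent with every test.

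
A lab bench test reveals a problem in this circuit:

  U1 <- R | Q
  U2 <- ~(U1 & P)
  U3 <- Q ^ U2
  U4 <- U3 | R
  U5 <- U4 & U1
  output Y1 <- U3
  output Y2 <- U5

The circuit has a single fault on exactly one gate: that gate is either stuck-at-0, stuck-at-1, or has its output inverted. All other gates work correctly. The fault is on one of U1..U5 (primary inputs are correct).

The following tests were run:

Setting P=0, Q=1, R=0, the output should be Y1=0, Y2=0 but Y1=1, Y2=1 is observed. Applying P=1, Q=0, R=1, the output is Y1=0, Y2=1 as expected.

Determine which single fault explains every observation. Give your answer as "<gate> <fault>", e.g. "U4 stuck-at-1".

Fault-free values for test 1 (P=0, Q=1, R=0): U1=1, U2=1, U3=0, U4=0, U5=0, giving Y1=0, Y2=0. Observed Y1=1, Y2=1.
Test 1: faults giving observed Y1=1, Y2=1 are {U2 stuck-at-0, U2 inverted output, U3 stuck-at-1, U3 inverted output}.
Test 2 (P=1, Q=0, R=1): fault-free U1=1, U2=0, U3=0, U4=1, U5=1 → Y1=0, Y2=1; observed Y1=0, Y2=1. Eliminates U2 inverted output, U3 stuck-at-1, U3 inverted output.
Only U2 stuck-at-0 is consistent with every test.

U2 stuck-at-0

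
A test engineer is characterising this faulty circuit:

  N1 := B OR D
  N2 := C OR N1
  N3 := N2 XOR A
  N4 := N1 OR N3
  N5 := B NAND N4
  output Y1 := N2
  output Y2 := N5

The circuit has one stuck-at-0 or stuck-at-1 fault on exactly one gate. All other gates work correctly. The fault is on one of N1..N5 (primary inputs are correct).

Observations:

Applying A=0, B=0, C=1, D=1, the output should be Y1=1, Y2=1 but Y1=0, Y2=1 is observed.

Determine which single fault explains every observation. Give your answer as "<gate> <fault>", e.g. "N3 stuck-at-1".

N2 stuck-at-0

Fault-free values for test 1 (A=0, B=0, C=1, D=1): N1=1, N2=1, N3=1, N4=1, N5=1, giving Y1=1, Y2=1. Observed Y1=0, Y2=1.
Test 1: faults giving observed Y1=0, Y2=1 are {N2 stuck-at-0}.
Only N2 stuck-at-0 is consistent with every test.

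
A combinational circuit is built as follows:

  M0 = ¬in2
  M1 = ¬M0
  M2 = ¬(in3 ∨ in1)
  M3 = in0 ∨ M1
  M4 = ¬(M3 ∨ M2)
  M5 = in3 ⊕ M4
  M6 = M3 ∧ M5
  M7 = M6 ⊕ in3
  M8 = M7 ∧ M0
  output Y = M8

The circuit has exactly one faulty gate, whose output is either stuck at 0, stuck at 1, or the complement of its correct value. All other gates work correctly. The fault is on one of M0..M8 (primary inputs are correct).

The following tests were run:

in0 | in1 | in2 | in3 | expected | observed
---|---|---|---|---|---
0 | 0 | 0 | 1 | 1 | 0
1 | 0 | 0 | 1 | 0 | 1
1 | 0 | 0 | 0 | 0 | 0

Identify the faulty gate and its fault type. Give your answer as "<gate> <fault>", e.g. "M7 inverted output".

Fault-free values for test 1 (in0=0, in1=0, in2=0, in3=1): M0=1, M1=0, M2=0, M3=0, M4=1, M5=0, M6=0, M7=1, M8=1, giving Y=1. Observed 0.
Test 1: faults giving observed 0 are {M0 stuck-at-0, M0 inverted output, M1 stuck-at-1, M1 inverted output, M3 stuck-at-1, M3 inverted output, M6 stuck-at-1, M6 inverted output, M7 stuck-at-0, M7 inverted output, M8 stuck-at-0, M8 inverted output}.
Test 2 (in0=1, in1=0, in2=0, in3=1): fault-free M0=1, M1=0, M2=0, M3=1, M4=0, M5=1, M6=1, M7=0, M8=0 → 0; observed 1. Eliminates M0 stuck-at-0, M0 inverted output, M1 stuck-at-1, M1 inverted output, M3 stuck-at-1, M6 stuck-at-1, M7 stuck-at-0, M8 stuck-at-0.
Test 3 (in0=1, in1=0, in2=0, in3=0): fault-free M0=1, M1=0, M2=1, M3=1, M4=0, M5=0, M6=0, M7=0, M8=0 → 0; observed 0. Eliminates M6 inverted output, M7 inverted output, M8 inverted output.
Only M3 inverted output is consistent with every test.

M3 inverted output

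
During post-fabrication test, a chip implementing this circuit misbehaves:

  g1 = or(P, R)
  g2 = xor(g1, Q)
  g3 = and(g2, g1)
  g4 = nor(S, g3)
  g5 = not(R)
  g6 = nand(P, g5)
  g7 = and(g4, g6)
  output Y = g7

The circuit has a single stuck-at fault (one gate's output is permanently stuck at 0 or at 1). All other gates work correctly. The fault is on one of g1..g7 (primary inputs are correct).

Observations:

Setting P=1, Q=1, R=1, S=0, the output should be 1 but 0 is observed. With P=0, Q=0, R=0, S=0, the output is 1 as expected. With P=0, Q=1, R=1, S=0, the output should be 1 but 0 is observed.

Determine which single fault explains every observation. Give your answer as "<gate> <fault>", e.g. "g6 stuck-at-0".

Fault-free values for test 1 (P=1, Q=1, R=1, S=0): g1=1, g2=0, g3=0, g4=1, g5=0, g6=1, g7=1, giving Y=1. Observed 0.
Test 1: faults giving observed 0 are {g2 stuck-at-1, g3 stuck-at-1, g4 stuck-at-0, g5 stuck-at-1, g6 stuck-at-0, g7 stuck-at-0}.
Test 2 (P=0, Q=0, R=0, S=0): fault-free g1=0, g2=0, g3=0, g4=1, g5=1, g6=1, g7=1 → 1; observed 1. Eliminates g3 stuck-at-1, g4 stuck-at-0, g6 stuck-at-0, g7 stuck-at-0.
Test 3 (P=0, Q=1, R=1, S=0): fault-free g1=1, g2=0, g3=0, g4=1, g5=0, g6=1, g7=1 → 1; observed 0. Eliminates g5 stuck-at-1.
Only g2 stuck-at-1 is consistent with every test.

g2 stuck-at-1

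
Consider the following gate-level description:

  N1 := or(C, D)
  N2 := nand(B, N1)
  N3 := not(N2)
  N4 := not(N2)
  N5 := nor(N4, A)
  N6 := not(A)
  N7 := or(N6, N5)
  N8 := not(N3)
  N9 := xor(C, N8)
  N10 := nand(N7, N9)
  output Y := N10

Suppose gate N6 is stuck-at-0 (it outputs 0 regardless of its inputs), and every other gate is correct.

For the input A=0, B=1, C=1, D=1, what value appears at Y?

Propagate with N6 forced: N1=1, N2=0, N3=1, N4=1, N5=0, N6=0 [stuck-at-0], N7=0, N8=0, N9=1, N10=1.
So Y = 1. (Without the fault it would be 0.)

1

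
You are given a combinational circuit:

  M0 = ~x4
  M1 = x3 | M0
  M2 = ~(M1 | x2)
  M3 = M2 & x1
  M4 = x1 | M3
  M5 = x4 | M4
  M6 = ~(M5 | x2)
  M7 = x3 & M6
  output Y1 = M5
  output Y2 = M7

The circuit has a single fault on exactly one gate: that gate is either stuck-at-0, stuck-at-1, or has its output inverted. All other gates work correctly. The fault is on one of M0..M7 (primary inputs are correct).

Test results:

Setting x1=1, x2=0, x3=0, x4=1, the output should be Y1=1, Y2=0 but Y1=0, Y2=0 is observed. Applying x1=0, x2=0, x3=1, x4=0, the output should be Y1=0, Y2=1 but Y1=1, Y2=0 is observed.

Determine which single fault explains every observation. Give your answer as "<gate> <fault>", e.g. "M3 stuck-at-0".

M5 inverted output

Fault-free values for test 1 (x1=1, x2=0, x3=0, x4=1): M0=0, M1=0, M2=1, M3=1, M4=1, M5=1, M6=0, M7=0, giving Y1=1, Y2=0. Observed Y1=0, Y2=0.
Test 1: faults giving observed Y1=0, Y2=0 are {M5 stuck-at-0, M5 inverted output}.
Test 2 (x1=0, x2=0, x3=1, x4=0): fault-free M0=1, M1=1, M2=0, M3=0, M4=0, M5=0, M6=1, M7=1 → Y1=0, Y2=1; observed Y1=1, Y2=0. Eliminates M5 stuck-at-0.
Only M5 inverted output is consistent with every test.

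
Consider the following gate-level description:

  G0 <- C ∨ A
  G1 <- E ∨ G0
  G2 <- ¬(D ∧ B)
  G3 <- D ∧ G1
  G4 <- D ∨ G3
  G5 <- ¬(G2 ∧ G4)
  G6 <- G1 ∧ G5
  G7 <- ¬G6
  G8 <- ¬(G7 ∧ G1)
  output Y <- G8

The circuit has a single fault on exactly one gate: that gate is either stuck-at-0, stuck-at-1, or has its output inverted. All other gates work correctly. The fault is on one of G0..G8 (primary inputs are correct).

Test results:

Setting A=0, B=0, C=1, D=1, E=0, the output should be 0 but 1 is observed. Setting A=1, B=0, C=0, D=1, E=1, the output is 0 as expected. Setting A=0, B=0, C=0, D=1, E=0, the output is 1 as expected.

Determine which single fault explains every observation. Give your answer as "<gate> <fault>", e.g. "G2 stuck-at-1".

Fault-free values for test 1 (A=0, B=0, C=1, D=1, E=0): G0=1, G1=1, G2=1, G3=1, G4=1, G5=0, G6=0, G7=1, G8=0, giving Y=0. Observed 1.
Test 1: faults giving observed 1 are {G0 stuck-at-0, G0 inverted output, G1 stuck-at-0, G1 inverted output, G2 stuck-at-0, G2 inverted output, G4 stuck-at-0, G4 inverted output, G5 stuck-at-1, G5 inverted output, G6 stuck-at-1, G6 inverted output, G7 stuck-at-0, G7 inverted output, G8 stuck-at-1, G8 inverted output}.
Test 2 (A=1, B=0, C=0, D=1, E=1): fault-free G0=1, G1=1, G2=1, G3=1, G4=1, G5=0, G6=0, G7=1, G8=0 → 0; observed 0. Eliminates G1 stuck-at-0, G1 inverted output, G2 stuck-at-0, G2 inverted output, G4 stuck-at-0, G4 inverted output, G5 stuck-at-1, G5 inverted output, G6 stuck-at-1, G6 inverted output, G7 stuck-at-0, G7 inverted output, G8 stuck-at-1, G8 inverted output.
Test 3 (A=0, B=0, C=0, D=1, E=0): fault-free G0=0, G1=0, G2=1, G3=0, G4=1, G5=0, G6=0, G7=1, G8=1 → 1; observed 1. Eliminates G0 inverted output.
Only G0 stuck-at-0 is consistent with every test.

G0 stuck-at-0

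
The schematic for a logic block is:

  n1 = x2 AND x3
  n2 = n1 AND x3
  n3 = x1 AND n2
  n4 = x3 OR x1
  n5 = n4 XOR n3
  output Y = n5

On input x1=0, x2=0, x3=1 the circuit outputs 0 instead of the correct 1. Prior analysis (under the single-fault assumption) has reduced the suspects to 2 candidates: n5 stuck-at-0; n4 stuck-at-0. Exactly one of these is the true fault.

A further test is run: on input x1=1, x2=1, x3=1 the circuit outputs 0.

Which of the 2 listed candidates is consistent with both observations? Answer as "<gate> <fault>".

Evaluate each candidate on input x1=1, x2=1, x3=1:
  n5 stuck-at-0: n1=1, n2=1, n3=1, n4=1, n5=0 [stuck-at-0] → 0 — matches
  n4 stuck-at-0: n1=1, n2=1, n3=1, n4=0 [stuck-at-0], n5=1 → 1 — eliminated
Only n5 stuck-at-0 reproduces the observed 0.

n5 stuck-at-0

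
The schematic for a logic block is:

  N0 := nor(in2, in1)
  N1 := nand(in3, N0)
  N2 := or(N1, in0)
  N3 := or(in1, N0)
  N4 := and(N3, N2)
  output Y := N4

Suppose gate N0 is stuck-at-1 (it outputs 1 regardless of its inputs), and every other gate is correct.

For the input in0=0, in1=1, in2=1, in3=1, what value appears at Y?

0

Propagate with N0 forced: N0=1 [stuck-at-1], N1=0, N2=0, N3=1, N4=0.
So Y = 0. (Without the fault it would be 1.)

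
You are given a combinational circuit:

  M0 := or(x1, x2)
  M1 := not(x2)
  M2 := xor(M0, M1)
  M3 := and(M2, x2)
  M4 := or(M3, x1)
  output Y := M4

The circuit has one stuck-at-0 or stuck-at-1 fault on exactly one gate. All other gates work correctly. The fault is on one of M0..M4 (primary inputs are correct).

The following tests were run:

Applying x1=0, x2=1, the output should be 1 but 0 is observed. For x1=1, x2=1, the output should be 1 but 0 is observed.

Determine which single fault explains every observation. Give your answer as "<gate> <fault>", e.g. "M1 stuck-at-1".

Fault-free values for test 1 (x1=0, x2=1): M0=1, M1=0, M2=1, M3=1, M4=1, giving Y=1. Observed 0.
Test 1: faults giving observed 0 are {M0 stuck-at-0, M1 stuck-at-1, M2 stuck-at-0, M3 stuck-at-0, M4 stuck-at-0}.
Test 2 (x1=1, x2=1): fault-free M0=1, M1=0, M2=1, M3=1, M4=1 → 1; observed 0. Eliminates M0 stuck-at-0, M1 stuck-at-1, M2 stuck-at-0, M3 stuck-at-0.
Only M4 stuck-at-0 is consistent with every test.

M4 stuck-at-0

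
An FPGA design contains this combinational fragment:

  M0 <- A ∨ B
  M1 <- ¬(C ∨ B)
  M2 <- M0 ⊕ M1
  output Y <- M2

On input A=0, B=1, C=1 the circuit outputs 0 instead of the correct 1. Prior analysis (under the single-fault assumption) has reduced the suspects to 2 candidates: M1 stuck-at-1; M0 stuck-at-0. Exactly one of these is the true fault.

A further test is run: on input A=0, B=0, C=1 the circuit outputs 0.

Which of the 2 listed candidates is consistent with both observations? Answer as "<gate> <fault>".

M0 stuck-at-0

Evaluate each candidate on input A=0, B=0, C=1:
  M1 stuck-at-1: M0=0, M1=1 [stuck-at-1], M2=1 → 1 — eliminated
  M0 stuck-at-0: M0=0 [stuck-at-0], M1=0, M2=0 → 0 — matches
Only M0 stuck-at-0 reproduces the observed 0.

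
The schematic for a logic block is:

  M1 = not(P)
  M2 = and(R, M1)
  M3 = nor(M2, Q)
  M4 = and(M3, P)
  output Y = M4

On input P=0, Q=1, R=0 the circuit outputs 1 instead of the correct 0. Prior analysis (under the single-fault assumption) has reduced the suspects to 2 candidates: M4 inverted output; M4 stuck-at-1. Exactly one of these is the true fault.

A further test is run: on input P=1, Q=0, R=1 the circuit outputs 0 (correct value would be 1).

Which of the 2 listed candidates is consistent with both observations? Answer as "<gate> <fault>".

Evaluate each candidate on input P=1, Q=0, R=1:
  M4 inverted output: M1=0, M2=0, M3=1, M4=0 [inverted output] → 0 — matches
  M4 stuck-at-1: M1=0, M2=0, M3=1, M4=1 [stuck-at-1] → 1 — eliminated
Only M4 inverted output reproduces the observed 0.

M4 inverted output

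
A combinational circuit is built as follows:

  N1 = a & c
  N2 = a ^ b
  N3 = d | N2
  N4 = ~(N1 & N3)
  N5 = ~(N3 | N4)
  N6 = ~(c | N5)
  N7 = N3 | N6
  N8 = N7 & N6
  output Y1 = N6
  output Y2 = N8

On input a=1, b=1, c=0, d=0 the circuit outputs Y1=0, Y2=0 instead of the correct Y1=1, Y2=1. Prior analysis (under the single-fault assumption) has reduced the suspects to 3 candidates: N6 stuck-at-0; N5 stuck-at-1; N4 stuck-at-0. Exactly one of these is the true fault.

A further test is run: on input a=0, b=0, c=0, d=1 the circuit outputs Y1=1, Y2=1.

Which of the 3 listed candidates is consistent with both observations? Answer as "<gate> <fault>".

N4 stuck-at-0

Evaluate each candidate on input a=0, b=0, c=0, d=1:
  N6 stuck-at-0: N1=0, N2=0, N3=1, N4=1, N5=0, N6=0 [stuck-at-0], N7=1, N8=0 → Y1=0, Y2=0 — eliminated
  N5 stuck-at-1: N1=0, N2=0, N3=1, N4=1, N5=1 [stuck-at-1], N6=0, N7=1, N8=0 → Y1=0, Y2=0 — eliminated
  N4 stuck-at-0: N1=0, N2=0, N3=1, N4=0 [stuck-at-0], N5=0, N6=1, N7=1, N8=1 → Y1=1, Y2=1 — matches
Only N4 stuck-at-0 reproduces the observed Y1=1, Y2=1.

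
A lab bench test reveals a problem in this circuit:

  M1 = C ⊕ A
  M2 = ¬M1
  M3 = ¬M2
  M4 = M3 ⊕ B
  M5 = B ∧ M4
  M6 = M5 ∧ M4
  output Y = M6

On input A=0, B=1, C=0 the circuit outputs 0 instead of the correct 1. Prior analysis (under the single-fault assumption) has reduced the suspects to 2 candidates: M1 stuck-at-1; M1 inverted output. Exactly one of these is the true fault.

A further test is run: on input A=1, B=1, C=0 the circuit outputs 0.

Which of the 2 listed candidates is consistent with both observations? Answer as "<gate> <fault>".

Evaluate each candidate on input A=1, B=1, C=0:
  M1 stuck-at-1: M1=1 [stuck-at-1], M2=0, M3=1, M4=0, M5=0, M6=0 → 0 — matches
  M1 inverted output: M1=0 [inverted output], M2=1, M3=0, M4=1, M5=1, M6=1 → 1 — eliminated
Only M1 stuck-at-1 reproduces the observed 0.

M1 stuck-at-1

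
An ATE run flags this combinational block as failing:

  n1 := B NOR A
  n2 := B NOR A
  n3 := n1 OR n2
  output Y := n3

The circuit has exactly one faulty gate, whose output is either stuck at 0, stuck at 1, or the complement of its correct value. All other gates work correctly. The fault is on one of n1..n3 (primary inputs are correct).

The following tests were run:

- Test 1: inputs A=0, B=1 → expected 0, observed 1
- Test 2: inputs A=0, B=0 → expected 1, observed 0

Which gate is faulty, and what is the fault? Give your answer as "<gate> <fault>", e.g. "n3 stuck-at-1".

n3 inverted output

Fault-free values for test 1 (A=0, B=1): n1=0, n2=0, n3=0, giving Y=0. Observed 1.
Test 1: faults giving observed 1 are {n1 stuck-at-1, n1 inverted output, n2 stuck-at-1, n2 inverted output, n3 stuck-at-1, n3 inverted output}.
Test 2 (A=0, B=0): fault-free n1=1, n2=1, n3=1 → 1; observed 0. Eliminates n1 stuck-at-1, n1 inverted output, n2 stuck-at-1, n2 inverted output, n3 stuck-at-1.
Only n3 inverted output is consistent with every test.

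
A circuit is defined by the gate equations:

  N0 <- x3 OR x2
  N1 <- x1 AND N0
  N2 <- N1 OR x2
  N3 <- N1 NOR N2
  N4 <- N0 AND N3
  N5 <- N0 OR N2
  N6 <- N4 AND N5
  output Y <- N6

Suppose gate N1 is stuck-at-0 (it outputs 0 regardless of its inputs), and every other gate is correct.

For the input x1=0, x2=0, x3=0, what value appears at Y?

Propagate with N1 forced: N0=0, N1=0 [stuck-at-0], N2=0, N3=1, N4=0, N5=0, N6=0.
So Y = 0. (Same as the fault-free value — the fault is masked on this input.)

0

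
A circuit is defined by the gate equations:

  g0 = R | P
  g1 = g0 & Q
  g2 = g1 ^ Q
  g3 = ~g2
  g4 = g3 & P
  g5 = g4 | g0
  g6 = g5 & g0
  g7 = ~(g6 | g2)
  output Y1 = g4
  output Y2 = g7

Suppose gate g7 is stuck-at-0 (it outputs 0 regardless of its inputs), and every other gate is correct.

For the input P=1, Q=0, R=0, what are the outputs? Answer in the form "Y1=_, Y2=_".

Propagate with g7 forced: g0=1, g1=0, g2=0, g3=1, g4=1, g5=1, g6=1, g7=0 [stuck-at-0].
So the outputs are Y1=1, Y2=0. (Same as the fault-free value — the fault is masked on this input.)

Y1=1, Y2=0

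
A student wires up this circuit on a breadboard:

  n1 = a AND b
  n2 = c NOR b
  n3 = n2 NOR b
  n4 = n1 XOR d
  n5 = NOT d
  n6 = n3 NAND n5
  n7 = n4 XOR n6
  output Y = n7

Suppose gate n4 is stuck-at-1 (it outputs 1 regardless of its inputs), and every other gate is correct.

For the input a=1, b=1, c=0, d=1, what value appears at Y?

Propagate with n4 forced: n1=1, n2=0, n3=0, n4=1 [stuck-at-1], n5=0, n6=1, n7=0.
So Y = 0. (Without the fault it would be 1.)

0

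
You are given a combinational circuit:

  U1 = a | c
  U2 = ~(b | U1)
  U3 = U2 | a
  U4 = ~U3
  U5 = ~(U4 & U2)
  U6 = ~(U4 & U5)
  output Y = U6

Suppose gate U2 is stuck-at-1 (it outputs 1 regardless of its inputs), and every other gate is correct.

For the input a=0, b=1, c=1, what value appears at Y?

Propagate with U2 forced: U1=1, U2=1 [stuck-at-1], U3=1, U4=0, U5=1, U6=1.
So Y = 1. (Without the fault it would be 0.)

1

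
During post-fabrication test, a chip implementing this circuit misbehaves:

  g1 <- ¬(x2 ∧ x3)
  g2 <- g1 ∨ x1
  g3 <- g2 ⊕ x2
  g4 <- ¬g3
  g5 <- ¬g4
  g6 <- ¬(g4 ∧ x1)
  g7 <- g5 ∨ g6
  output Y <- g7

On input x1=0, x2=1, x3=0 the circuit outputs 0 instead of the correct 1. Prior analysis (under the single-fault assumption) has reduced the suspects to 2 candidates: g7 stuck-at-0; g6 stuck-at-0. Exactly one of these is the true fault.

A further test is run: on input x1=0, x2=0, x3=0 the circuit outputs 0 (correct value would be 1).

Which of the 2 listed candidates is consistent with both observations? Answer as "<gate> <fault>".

g7 stuck-at-0

Evaluate each candidate on input x1=0, x2=0, x3=0:
  g7 stuck-at-0: g1=1, g2=1, g3=1, g4=0, g5=1, g6=1, g7=0 [stuck-at-0] → 0 — matches
  g6 stuck-at-0: g1=1, g2=1, g3=1, g4=0, g5=1, g6=0 [stuck-at-0], g7=1 → 1 — eliminated
Only g7 stuck-at-0 reproduces the observed 0.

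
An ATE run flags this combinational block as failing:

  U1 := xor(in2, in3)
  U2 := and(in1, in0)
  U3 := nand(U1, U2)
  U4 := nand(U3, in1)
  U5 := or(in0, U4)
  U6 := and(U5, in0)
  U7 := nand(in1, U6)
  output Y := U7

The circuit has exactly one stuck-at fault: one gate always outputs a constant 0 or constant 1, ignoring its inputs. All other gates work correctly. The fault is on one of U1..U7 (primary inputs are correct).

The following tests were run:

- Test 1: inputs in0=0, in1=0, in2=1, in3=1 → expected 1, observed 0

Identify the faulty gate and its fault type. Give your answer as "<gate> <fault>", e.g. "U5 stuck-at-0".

U7 stuck-at-0

Fault-free values for test 1 (in0=0, in1=0, in2=1, in3=1): U1=0, U2=0, U3=1, U4=1, U5=1, U6=0, U7=1, giving Y=1. Observed 0.
Test 1: faults giving observed 0 are {U7 stuck-at-0}.
Only U7 stuck-at-0 is consistent with every test.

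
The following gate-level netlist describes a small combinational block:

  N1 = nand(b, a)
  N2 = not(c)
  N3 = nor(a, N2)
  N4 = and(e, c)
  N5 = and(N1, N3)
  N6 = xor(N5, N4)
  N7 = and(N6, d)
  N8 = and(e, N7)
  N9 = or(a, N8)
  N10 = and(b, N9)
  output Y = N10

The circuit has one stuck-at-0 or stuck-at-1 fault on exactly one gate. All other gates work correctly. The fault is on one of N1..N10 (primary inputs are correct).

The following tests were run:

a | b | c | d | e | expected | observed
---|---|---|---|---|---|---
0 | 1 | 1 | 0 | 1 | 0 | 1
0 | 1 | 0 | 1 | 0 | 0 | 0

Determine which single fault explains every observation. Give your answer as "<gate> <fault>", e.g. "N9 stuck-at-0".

N7 stuck-at-1

Fault-free values for test 1 (a=0, b=1, c=1, d=0, e=1): N1=1, N2=0, N3=1, N4=1, N5=1, N6=0, N7=0, N8=0, N9=0, N10=0, giving Y=0. Observed 1.
Test 1: faults giving observed 1 are {N7 stuck-at-1, N8 stuck-at-1, N9 stuck-at-1, N10 stuck-at-1}.
Test 2 (a=0, b=1, c=0, d=1, e=0): fault-free N1=1, N2=1, N3=0, N4=0, N5=0, N6=0, N7=0, N8=0, N9=0, N10=0 → 0; observed 0. Eliminates N8 stuck-at-1, N9 stuck-at-1, N10 stuck-at-1.
Only N7 stuck-at-1 is consistent with every test.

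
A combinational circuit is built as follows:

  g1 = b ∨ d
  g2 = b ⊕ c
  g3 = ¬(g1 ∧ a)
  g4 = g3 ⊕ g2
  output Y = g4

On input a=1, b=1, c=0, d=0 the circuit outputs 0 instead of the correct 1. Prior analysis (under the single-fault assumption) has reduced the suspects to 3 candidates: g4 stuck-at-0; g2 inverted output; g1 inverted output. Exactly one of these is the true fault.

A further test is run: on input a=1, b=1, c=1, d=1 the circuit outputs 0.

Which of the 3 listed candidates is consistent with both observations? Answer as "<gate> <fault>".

g4 stuck-at-0

Evaluate each candidate on input a=1, b=1, c=1, d=1:
  g4 stuck-at-0: g1=1, g2=0, g3=0, g4=0 [stuck-at-0] → 0 — matches
  g2 inverted output: g1=1, g2=1 [inverted output], g3=0, g4=1 → 1 — eliminated
  g1 inverted output: g1=0 [inverted output], g2=0, g3=1, g4=1 → 1 — eliminated
Only g4 stuck-at-0 reproduces the observed 0.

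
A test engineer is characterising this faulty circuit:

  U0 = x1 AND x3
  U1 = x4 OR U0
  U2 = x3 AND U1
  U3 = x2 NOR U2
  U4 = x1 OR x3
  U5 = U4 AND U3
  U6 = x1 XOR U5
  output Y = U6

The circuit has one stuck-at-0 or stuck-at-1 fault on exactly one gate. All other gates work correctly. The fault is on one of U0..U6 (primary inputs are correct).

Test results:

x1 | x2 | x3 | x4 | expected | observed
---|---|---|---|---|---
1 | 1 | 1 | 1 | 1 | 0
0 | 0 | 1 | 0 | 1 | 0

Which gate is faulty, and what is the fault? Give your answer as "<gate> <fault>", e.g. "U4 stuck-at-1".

U6 stuck-at-0

Fault-free values for test 1 (x1=1, x2=1, x3=1, x4=1): U0=1, U1=1, U2=1, U3=0, U4=1, U5=0, U6=1, giving Y=1. Observed 0.
Test 1: faults giving observed 0 are {U3 stuck-at-1, U5 stuck-at-1, U6 stuck-at-0}.
Test 2 (x1=0, x2=0, x3=1, x4=0): fault-free U0=0, U1=0, U2=0, U3=1, U4=1, U5=1, U6=1 → 1; observed 0. Eliminates U3 stuck-at-1, U5 stuck-at-1.
Only U6 stuck-at-0 is consistent with every test.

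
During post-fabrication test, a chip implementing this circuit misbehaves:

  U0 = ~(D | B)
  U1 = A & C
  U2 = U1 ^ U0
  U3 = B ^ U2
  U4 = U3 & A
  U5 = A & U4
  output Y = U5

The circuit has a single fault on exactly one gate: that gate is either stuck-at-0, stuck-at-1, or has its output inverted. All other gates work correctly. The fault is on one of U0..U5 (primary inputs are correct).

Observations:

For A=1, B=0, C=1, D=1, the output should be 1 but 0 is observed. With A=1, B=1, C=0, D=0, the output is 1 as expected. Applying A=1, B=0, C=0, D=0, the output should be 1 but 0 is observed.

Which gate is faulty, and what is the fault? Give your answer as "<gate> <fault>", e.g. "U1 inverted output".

Fault-free values for test 1 (A=1, B=0, C=1, D=1): U0=0, U1=1, U2=1, U3=1, U4=1, U5=1, giving Y=1. Observed 0.
Test 1: faults giving observed 0 are {U0 stuck-at-1, U0 inverted output, U1 stuck-at-0, U1 inverted output, U2 stuck-at-0, U2 inverted output, U3 stuck-at-0, U3 inverted output, U4 stuck-at-0, U4 inverted output, U5 stuck-at-0, U5 inverted output}.
Test 2 (A=1, B=1, C=0, D=0): fault-free U0=0, U1=0, U2=0, U3=1, U4=1, U5=1 → 1; observed 1. Eliminates U0 stuck-at-1, U0 inverted output, U1 inverted output, U2 inverted output, U3 stuck-at-0, U3 inverted output, U4 stuck-at-0, U4 inverted output, U5 stuck-at-0, U5 inverted output.
Test 3 (A=1, B=0, C=0, D=0): fault-free U0=1, U1=0, U2=1, U3=1, U4=1, U5=1 → 1; observed 0. Eliminates U1 stuck-at-0.
Only U2 stuck-at-0 is consistent with every test.

U2 stuck-at-0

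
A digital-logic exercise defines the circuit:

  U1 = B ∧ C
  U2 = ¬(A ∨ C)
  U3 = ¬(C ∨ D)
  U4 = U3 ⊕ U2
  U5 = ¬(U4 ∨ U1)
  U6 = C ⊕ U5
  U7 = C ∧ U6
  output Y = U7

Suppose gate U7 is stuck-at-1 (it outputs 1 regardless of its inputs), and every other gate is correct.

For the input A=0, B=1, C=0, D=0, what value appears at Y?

Propagate with U7 forced: U1=0, U2=1, U3=1, U4=0, U5=1, U6=1, U7=1 [stuck-at-1].
So Y = 1. (Without the fault it would be 0.)

1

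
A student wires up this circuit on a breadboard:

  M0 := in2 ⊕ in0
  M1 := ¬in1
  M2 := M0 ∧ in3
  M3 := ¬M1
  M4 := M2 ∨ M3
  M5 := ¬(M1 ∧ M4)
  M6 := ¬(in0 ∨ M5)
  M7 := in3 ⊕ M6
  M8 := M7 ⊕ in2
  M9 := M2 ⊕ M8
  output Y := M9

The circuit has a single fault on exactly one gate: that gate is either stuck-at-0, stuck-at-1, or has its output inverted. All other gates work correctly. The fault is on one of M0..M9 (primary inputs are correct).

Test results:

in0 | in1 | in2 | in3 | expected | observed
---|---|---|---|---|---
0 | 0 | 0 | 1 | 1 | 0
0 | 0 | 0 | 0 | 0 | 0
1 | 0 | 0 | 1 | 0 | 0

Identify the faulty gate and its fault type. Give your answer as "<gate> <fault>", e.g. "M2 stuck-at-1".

M9 stuck-at-0

Fault-free values for test 1 (in0=0, in1=0, in2=0, in3=1): M0=0, M1=1, M2=0, M3=0, M4=0, M5=1, M6=0, M7=1, M8=1, M9=1, giving Y=1. Observed 0.
Test 1: faults giving observed 0 are {M3 stuck-at-1, M3 inverted output, M4 stuck-at-1, M4 inverted output, M5 stuck-at-0, M5 inverted output, M6 stuck-at-1, M6 inverted output, M7 stuck-at-0, M7 inverted output, M8 stuck-at-0, M8 inverted output, M9 stuck-at-0, M9 inverted output}.
Test 2 (in0=0, in1=0, in2=0, in3=0): fault-free M0=0, M1=1, M2=0, M3=0, M4=0, M5=1, M6=0, M7=0, M8=0, M9=0 → 0; observed 0. Eliminates M3 stuck-at-1, M3 inverted output, M4 stuck-at-1, M4 inverted output, M5 stuck-at-0, M5 inverted output, M6 stuck-at-1, M6 inverted output, M7 inverted output, M8 inverted output, M9 inverted output.
Test 3 (in0=1, in1=0, in2=0, in3=1): fault-free M0=1, M1=1, M2=1, M3=0, M4=1, M5=0, M6=0, M7=1, M8=1, M9=0 → 0; observed 0. Eliminates M7 stuck-at-0, M8 stuck-at-0.
Only M9 stuck-at-0 is consistent with every test.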